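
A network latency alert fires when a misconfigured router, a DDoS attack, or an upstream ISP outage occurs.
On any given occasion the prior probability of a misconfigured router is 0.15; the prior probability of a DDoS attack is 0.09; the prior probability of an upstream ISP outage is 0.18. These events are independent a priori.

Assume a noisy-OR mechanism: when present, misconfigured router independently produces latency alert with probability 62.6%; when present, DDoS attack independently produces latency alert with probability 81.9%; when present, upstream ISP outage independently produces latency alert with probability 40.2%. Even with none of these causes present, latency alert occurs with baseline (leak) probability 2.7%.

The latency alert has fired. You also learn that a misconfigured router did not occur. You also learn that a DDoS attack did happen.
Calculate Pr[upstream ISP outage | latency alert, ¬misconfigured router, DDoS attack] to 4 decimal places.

Under noisy-OR, P(latency alert | causes) = 1 − (1−0.027)·∏(1−qᵢ) over the active causes.
By total probability over both values of upstream ISP outage:
  P(latency alert | ¬misconfigured router, DDoS attack) = 0.823887×0.82 + 0.894684×0.18
        = 0.675587 + 0.161043 = 0.836630
The terms with upstream ISP outage present sum to 0.161043, so
  P(upstream ISP outage | latency alert, ¬misconfigured router, DDoS attack) = 0.161043 / 0.836630 ≈ 0.1925

Pr[upstream ISP outage | latency alert, ¬misconfigured router, DDoS attack] ≈ 0.1925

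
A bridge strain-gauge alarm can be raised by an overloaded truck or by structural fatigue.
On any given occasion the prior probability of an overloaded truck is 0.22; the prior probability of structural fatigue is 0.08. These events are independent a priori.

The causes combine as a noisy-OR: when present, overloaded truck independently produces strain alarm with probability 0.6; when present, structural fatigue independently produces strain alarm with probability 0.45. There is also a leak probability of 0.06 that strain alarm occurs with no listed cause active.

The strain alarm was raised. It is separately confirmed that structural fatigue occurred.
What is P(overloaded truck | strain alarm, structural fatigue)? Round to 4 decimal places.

P(overloaded truck | strain alarm, structural fatigue) ≈ 0.3166

Under noisy-OR, P(strain alarm | causes) = 1 − (1−0.06)·∏(1−qᵢ) over the active causes.
P(strain alarm | structural fatigue) = 0.483·0.78 + 0.7932·0.22 = 0.376740 + 0.174504 = 0.551244
Restricting to configurations with overloaded truck present: 0.7932·0.22 = 0.174504.
Hence the posterior is 0.174504/0.551244 ≈ 0.3166.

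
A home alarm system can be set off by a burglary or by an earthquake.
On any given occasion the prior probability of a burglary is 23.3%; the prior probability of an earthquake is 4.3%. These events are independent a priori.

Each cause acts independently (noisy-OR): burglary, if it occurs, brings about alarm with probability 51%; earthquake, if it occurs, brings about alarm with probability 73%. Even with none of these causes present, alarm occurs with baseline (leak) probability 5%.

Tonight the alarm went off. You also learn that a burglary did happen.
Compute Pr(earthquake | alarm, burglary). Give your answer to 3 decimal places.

Pr(earthquake | alarm, burglary) ≈ 0.068

Under noisy-OR, P(alarm | causes) = 1 − (1−0.05)·∏(1−qᵢ) over the active causes.
Weight on earthquake=true, given the evidence: 0.874315*0.043 = 0.037596
Normalizer over all consistent configurations: 0.5345*0.957 + 0.874315*0.043 = 0.549112
Posterior = 0.037596 / 0.549112 ≈ 0.068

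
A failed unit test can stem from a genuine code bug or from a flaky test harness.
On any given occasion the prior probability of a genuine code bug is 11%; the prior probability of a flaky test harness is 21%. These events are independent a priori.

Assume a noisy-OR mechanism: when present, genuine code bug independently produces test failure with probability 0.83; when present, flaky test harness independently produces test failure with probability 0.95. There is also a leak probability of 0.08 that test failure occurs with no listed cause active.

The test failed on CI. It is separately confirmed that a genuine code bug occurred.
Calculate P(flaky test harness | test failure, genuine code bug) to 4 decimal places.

P(flaky test harness | test failure, genuine code bug) ≈ 0.2382

Under noisy-OR, P(test failure | causes) = 1 − (1−0.08)·∏(1−qᵢ) over the active causes.
For the numerator, keep only flaky test harness=true terms: 0.99218×0.21 = 0.208358
Normalizer over all consistent configurations: 0.8436×0.79 + 0.99218×0.21 = 0.874802
P(flaky test harness | test failure, genuine code bug) = 0.208358/0.874802 ≈ 0.2382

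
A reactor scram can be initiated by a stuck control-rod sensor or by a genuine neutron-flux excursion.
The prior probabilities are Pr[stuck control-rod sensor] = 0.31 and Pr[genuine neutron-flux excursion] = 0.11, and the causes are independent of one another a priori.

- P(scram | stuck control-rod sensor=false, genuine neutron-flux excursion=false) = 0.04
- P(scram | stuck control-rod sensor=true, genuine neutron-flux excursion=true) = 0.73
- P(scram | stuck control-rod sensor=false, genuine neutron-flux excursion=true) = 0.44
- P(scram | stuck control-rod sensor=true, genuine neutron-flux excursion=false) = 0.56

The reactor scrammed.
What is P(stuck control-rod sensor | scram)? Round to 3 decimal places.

P(scram) = 0.04·0.69·0.89 + 0.44·0.69·0.11 + 0.56·0.31·0.89 + 0.73·0.31·0.11 = 0.024564 + 0.033396 + 0.154504 + 0.024893 = 0.237357
The stuck control-rod sensor-present share is 0.154504 + 0.024893 = 0.179397.
Hence the posterior is 0.179397/0.237357 ≈ 0.756.

P(stuck control-rod sensor | scram) ≈ 0.756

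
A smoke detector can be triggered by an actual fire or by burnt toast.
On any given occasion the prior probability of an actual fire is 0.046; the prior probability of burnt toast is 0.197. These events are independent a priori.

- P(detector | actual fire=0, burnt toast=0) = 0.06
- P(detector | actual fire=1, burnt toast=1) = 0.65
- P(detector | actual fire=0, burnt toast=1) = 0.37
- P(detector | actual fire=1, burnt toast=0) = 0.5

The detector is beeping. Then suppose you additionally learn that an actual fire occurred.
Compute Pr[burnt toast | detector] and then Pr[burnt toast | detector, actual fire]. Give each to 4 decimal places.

Enumerate the 4 (actual fire, burnt toast) configurations and weight by the priors:
  P(detector) = 0.06*0.954*0.803 + 0.37*0.954*0.197 + 0.5*0.046*0.803 + 0.65*0.046*0.197
        = 0.045964 + 0.069537 + 0.018469 + 0.005890 = 0.139860
Keeping only the burnt toast-present terms gives 0.075427, so
  P(burnt toast | detector) = 0.075427 / 0.139860 ≈ 0.5393

Now also conditioning on actual fire=true:
By total probability over both values of burnt toast:
  P(detector | actual fire) = 0.5×0.803 + 0.65×0.197
        = 0.401500 + 0.128050 = 0.529550
The terms with burnt toast present sum to 0.128050, so
  P(burnt toast | detector, actual fire) = 0.128050 / 0.529550 ≈ 0.2418
This is intercausal reasoning (explaining away): once actual fire accounts for the detector, burnt toast becomes less likely.

Pr[burnt toast | detector] ≈ 0.5393; Pr[burnt toast | detector, actual fire] ≈ 0.2418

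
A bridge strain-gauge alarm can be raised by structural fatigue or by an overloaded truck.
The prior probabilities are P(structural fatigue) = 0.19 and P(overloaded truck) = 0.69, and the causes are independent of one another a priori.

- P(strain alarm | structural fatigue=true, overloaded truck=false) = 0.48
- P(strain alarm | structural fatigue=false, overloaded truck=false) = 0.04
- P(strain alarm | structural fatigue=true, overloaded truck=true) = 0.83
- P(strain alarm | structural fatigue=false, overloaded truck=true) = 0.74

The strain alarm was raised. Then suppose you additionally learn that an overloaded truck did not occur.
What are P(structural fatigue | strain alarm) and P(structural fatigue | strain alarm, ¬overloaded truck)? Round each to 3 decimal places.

P(structural fatigue | strain alarm) ≈ 0.244; P(structural fatigue | strain alarm, ¬overloaded truck) ≈ 0.738

P(strain alarm) = 0.04×0.81×0.31 + 0.74×0.81×0.69 + 0.48×0.19×0.31 + 0.83×0.19×0.69 = 0.010044 + 0.413586 + 0.028272 + 0.108813 = 0.560715
Restricting to configurations with structural fatigue present: 0.028272 + 0.108813 = 0.137085.
So P(structural fatigue | strain alarm) = 0.137085/0.560715 ≈ 0.244.

Now also conditioning on overloaded truck≠true:
By total probability over both values of structural fatigue:
  P(strain alarm | ¬overloaded truck) = 0.04×0.81 + 0.48×0.19
        = 0.032400 + 0.091200 = 0.123600
The terms with structural fatigue present sum to 0.091200, so
  P(structural fatigue | strain alarm, ¬overloaded truck) = 0.091200 / 0.123600 ≈ 0.738
With overloaded truck excluded, structural fatigue must carry more of the explanatory weight for the strain alarm.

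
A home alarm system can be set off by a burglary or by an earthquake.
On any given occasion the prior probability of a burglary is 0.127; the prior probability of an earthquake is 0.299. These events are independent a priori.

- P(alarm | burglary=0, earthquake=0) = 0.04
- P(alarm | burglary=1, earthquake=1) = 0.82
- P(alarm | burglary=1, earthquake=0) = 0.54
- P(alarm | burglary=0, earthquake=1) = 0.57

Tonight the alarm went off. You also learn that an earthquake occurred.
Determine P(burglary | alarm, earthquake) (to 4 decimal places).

Numerator (weight on configurations with burglary): 0.82×0.127 = 0.104140
Denominator P(alarm | earthquake): 0.57×0.873 + 0.82×0.127 = 0.601750
P(burglary | alarm, earthquake) = 0.104140/0.601750 ≈ 0.1731

P(burglary | alarm, earthquake) ≈ 0.1731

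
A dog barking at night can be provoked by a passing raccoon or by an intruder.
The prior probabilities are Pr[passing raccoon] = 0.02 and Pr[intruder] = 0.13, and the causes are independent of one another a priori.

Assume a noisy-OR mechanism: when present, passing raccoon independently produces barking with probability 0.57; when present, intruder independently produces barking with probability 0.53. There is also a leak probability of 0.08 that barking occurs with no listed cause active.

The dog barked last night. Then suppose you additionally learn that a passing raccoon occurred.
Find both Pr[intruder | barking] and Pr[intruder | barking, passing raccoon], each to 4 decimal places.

Pr[intruder | barking] ≈ 0.4860; Pr[intruder | barking, passing raccoon] ≈ 0.1675

Under noisy-OR, P(barking | causes) = 1 − (1−0.08)·∏(1−qᵢ) over the active causes.
For the numerator, keep only intruder=true terms: 0.072312 + 0.002117 = 0.074429
Normalizer over all consistent configurations: 0.08×0.98×0.87 + 0.5676×0.98×0.13 + 0.6044×0.02×0.87 + 0.814068×0.02×0.13 = 0.153154
Posterior = 0.074429 / 0.153154 ≈ 0.4860

With the extra evidence:
By total probability over both values of intruder:
  P(barking | passing raccoon) = 0.6044·0.87 + 0.814068·0.13
        = 0.525828 + 0.105829 = 0.631657
The terms with intruder present sum to 0.105829, so
  P(intruder | barking, passing raccoon) = 0.105829 / 0.631657 ≈ 0.1675
— passing raccoon explains away the evidence for intruder.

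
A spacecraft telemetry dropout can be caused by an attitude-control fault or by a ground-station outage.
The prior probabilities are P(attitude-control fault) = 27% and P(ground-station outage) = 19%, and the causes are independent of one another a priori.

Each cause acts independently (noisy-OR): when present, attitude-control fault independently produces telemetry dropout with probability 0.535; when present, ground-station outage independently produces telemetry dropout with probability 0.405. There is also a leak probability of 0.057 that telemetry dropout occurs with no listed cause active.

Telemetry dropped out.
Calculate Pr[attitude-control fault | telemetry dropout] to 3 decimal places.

Pr[attitude-control fault | telemetry dropout] ≈ 0.630

Under noisy-OR, P(telemetry dropout | causes) = 1 − (1−0.057)·∏(1−qᵢ) over the active causes.
For the numerator, keep only attitude-control fault=true terms: 0.122801 + 0.037916 = 0.160717
Normalizer over all consistent configurations: 0.057×0.73×0.81 + 0.438915×0.73×0.19 + 0.561505×0.27×0.81 + 0.739095×0.27×0.19 = 0.255299
P(attitude-control fault | telemetry dropout) = 0.160717/0.255299 ≈ 0.630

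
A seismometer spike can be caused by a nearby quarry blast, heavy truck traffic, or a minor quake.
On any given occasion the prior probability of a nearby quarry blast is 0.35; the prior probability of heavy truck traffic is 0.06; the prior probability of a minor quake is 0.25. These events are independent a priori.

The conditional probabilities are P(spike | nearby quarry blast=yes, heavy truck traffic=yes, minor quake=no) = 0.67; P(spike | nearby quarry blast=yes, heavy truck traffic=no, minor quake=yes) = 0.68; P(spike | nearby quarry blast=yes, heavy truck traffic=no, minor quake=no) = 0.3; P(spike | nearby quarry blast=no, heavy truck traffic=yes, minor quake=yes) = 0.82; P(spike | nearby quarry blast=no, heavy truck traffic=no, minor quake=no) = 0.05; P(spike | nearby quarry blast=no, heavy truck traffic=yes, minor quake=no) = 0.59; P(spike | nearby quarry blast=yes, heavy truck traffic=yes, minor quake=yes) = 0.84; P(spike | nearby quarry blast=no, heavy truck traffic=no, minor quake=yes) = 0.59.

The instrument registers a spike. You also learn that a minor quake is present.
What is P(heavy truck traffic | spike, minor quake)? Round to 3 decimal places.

Enumerate the 4 (nearby quarry blast, heavy truck traffic) configurations and weight by the priors:
  P(spike | minor quake) = 0.59*0.65*0.94 + 0.82*0.65*0.06 + 0.68*0.35*0.94 + 0.84*0.35*0.06
        = 0.360490 + 0.031980 + 0.223720 + 0.017640 = 0.633830
The terms with heavy truck traffic present sum to 0.049620, so
  P(heavy truck traffic | spike, minor quake) = 0.049620 / 0.633830 ≈ 0.078

P(heavy truck traffic | spike, minor quake) ≈ 0.078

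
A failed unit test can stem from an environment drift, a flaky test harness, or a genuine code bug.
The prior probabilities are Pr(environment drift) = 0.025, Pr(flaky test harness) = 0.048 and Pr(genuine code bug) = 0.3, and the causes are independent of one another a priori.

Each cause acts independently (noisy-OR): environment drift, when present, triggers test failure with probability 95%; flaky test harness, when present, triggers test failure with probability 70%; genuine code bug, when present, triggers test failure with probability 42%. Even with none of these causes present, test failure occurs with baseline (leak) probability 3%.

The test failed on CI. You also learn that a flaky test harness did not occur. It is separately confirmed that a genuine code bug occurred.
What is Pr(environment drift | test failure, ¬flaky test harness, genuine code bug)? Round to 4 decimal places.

Under noisy-OR, P(test failure | causes) = 1 − (1−0.03)·∏(1−qᵢ) over the active causes.
Weight on environment drift=true, given the evidence: 0.97187·0.025 = 0.024297
The normalizing constant is 0.4374·0.975 + 0.97187·0.025 = 0.450762
P(environment drift | test failure, ¬flaky test harness, genuine code bug) = 0.024297/0.450762 ≈ 0.0539

Pr(environment drift | test failure, ¬flaky test harness, genuine code bug) ≈ 0.0539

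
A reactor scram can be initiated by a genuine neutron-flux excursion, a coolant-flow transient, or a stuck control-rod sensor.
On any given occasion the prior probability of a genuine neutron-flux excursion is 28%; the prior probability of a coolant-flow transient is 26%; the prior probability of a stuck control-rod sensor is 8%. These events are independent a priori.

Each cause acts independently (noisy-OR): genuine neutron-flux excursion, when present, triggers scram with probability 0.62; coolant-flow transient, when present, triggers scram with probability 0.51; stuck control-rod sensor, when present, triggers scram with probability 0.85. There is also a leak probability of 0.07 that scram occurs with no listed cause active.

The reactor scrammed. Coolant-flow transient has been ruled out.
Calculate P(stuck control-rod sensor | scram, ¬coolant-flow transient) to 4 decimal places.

P(stuck control-rod sensor | scram, ¬coolant-flow transient) ≈ 0.2495

Under noisy-OR, P(scram | causes) = 1 − (1−0.07)·∏(1−qᵢ) over the active causes.
Weight on stuck control-rod sensor=true, given the evidence: 0.049565 + 0.021213 = 0.070778
The normalizing constant is 0.07*0.72*0.92 + 0.8605*0.72*0.08 + 0.6466*0.28*0.92 + 0.94699*0.28*0.08 = 0.283710
P(stuck control-rod sensor | scram, ¬coolant-flow transient) = 0.070778/0.283710 ≈ 0.2495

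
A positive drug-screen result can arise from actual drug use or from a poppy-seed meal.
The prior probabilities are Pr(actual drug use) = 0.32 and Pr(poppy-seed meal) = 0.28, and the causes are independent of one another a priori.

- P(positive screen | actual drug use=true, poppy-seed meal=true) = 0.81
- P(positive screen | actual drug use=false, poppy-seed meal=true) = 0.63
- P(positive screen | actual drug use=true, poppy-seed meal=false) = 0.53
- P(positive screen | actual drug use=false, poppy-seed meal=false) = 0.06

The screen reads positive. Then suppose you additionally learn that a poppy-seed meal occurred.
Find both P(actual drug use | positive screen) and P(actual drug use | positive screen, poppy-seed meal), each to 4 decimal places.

P(actual drug use | positive screen) ≈ 0.5659; P(actual drug use | positive screen, poppy-seed meal) ≈ 0.3770

P(positive screen) = 0.06×0.68×0.72 + 0.63×0.68×0.28 + 0.53×0.32×0.72 + 0.81×0.32×0.28 = 0.029376 + 0.119952 + 0.122112 + 0.072576 = 0.344016
Of this, 0.194688 comes from 0.122112 + 0.072576 (the actual drug use=true cases).
Hence the posterior is 0.194688/0.344016 ≈ 0.5659.

Now also conditioning on poppy-seed meal=true:
P(positive screen | poppy-seed meal) = 0.63*0.68 + 0.81*0.32 = 0.428400 + 0.259200 = 0.687600
Restricting to configurations with actual drug use present: 0.81*0.32 = 0.259200.
P(actual drug use | positive screen, poppy-seed meal) = 0.259200 / 0.687600 ≈ 0.3770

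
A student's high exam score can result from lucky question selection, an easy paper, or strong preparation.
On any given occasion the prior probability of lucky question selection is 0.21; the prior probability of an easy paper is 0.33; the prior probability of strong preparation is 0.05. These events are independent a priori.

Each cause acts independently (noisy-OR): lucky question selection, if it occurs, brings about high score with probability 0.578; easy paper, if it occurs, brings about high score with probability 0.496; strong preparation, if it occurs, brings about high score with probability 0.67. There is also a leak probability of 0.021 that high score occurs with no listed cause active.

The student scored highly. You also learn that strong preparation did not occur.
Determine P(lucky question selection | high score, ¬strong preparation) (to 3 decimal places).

Under noisy-OR, P(high score | causes) = 1 − (1−0.021)·∏(1−qᵢ) over the active causes.
P(high score | ¬strong preparation) = 0.021×0.79×0.67 + 0.506584×0.79×0.33 + 0.586862×0.21×0.67 + 0.791778×0.21×0.33 = 0.011115 + 0.132066 + 0.082571 + 0.054870 = 0.280622
Restricting to configurations with lucky question selection present: 0.082571 + 0.054870 = 0.137441.
P(lucky question selection | high score, ¬strong preparation) = 0.137441 / 0.280622 ≈ 0.490

P(lucky question selection | high score, ¬strong preparation) ≈ 0.490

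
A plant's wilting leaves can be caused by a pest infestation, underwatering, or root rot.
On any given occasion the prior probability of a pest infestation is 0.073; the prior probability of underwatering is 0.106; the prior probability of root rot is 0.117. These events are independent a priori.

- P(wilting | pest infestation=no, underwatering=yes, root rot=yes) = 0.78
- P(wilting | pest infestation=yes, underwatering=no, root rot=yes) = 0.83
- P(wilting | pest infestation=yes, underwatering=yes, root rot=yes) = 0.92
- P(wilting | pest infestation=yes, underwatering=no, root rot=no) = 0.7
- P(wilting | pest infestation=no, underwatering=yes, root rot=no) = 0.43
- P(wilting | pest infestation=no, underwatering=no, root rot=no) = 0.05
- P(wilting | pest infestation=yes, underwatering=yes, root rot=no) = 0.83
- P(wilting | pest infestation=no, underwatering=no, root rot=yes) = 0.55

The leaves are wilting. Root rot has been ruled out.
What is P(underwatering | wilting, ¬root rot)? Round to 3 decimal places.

Enumerate the 4 (pest infestation, underwatering) configurations and weight by the priors:
  P(wilting | ¬root rot) = 0.05×0.927×0.894 + 0.43×0.927×0.106 + 0.7×0.073×0.894 + 0.83×0.073×0.106
        = 0.041437 + 0.042253 + 0.045683 + 0.006423 = 0.135796
Configurations with underwatering contribute 0.048676, so
  P(underwatering | wilting, ¬root rot) = 0.048676 / 0.135796 ≈ 0.358

P(underwatering | wilting, ¬root rot) ≈ 0.358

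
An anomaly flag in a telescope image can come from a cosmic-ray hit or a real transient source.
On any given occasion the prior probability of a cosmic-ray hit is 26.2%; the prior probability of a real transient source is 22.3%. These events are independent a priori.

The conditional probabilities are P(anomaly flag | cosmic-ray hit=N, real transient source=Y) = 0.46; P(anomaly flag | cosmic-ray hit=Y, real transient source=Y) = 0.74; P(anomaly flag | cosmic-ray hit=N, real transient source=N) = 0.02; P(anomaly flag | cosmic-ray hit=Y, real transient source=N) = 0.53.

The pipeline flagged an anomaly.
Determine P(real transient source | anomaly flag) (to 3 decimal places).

P(real transient source | anomaly flag) ≈ 0.499

Weight on real transient source=true, given the evidence: 0.075704 + 0.043235 = 0.118939
Normalizer over all consistent configurations: 0.02*0.738*0.777 + 0.46*0.738*0.223 + 0.53*0.262*0.777 + 0.74*0.262*0.223 = 0.238302
Posterior = 0.118939 / 0.238302 ≈ 0.499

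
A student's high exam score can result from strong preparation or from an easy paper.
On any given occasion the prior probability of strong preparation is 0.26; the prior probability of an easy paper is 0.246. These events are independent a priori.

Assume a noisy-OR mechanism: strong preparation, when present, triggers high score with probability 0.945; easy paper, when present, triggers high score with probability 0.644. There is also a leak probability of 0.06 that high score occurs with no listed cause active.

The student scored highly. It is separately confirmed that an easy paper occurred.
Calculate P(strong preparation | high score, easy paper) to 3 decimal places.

P(strong preparation | high score, easy paper) ≈ 0.341

Under noisy-OR, P(high score | causes) = 1 − (1−0.06)·∏(1−qᵢ) over the active causes.
For the numerator, keep only strong preparation=true terms: 0.981595×0.26 = 0.255215
Normalizer over all consistent configurations: 0.66536×0.74 + 0.981595×0.26 = 0.747581
Posterior = 0.255215 / 0.747581 ≈ 0.341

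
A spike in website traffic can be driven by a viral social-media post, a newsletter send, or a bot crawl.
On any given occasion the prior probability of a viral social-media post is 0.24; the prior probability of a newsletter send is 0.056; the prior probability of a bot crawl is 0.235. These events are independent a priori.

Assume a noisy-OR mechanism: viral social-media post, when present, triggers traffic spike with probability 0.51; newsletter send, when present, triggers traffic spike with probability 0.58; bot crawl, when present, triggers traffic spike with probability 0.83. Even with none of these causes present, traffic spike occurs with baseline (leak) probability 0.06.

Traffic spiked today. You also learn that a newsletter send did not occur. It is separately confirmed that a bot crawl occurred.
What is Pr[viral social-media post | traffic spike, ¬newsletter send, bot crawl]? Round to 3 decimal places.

Under noisy-OR, P(traffic spike | causes) = 1 − (1−0.06)·∏(1−qᵢ) over the active causes.
Numerator (weight on configurations with viral social-media post): 0.921698·0.24 = 0.221208
Normalizer over all consistent configurations: 0.8402·0.76 + 0.921698·0.24 = 0.859760
P(viral social-media post | traffic spike, ¬newsletter send, bot crawl) = 0.221208/0.859760 ≈ 0.257

Pr[viral social-media post | traffic spike, ¬newsletter send, bot crawl] ≈ 0.257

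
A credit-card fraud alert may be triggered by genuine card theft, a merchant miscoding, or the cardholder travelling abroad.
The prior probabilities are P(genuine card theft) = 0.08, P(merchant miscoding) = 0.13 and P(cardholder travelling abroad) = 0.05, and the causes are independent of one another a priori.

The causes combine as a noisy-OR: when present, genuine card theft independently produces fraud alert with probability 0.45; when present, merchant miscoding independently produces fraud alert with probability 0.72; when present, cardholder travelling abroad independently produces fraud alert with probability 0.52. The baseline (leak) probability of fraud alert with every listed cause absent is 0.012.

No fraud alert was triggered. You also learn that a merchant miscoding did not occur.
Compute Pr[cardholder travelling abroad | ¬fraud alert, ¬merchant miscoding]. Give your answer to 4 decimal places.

Pr[cardholder travelling abroad | ¬fraud alert, ¬merchant miscoding] ≈ 0.0246

Under noisy-OR, P(fraud alert | causes) = 1 − (1−0.012)·∏(1−qᵢ) over the active causes.
Enumerate the 4 (genuine card theft, cardholder travelling abroad) configurations and weight by the priors:
  P(¬fraud alert | ¬merchant miscoding) = 0.988·0.92·0.95 + 0.47424·0.92·0.05 + 0.5434·0.08·0.95 + 0.260832·0.08·0.05
        = 0.863512 + 0.021815 + 0.041298 + 0.001043 = 0.927668
Keeping only the cardholder travelling abroad-present terms gives 0.022858, so
  P(cardholder travelling abroad | ¬fraud alert, ¬merchant miscoding) = 0.022858 / 0.927668 ≈ 0.0246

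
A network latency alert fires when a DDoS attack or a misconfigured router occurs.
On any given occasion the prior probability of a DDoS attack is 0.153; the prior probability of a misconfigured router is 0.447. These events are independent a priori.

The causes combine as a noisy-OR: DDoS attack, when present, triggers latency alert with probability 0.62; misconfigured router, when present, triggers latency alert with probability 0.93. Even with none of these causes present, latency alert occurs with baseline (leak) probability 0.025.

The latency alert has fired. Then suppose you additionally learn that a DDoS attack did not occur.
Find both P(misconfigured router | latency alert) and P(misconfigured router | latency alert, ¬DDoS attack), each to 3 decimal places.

Under noisy-OR, P(latency alert | causes) = 1 − (1−0.025)·∏(1−qᵢ) over the active causes.
Numerator (weight on configurations with misconfigured router): 0.352769 + 0.066617 = 0.419386
Denominator P(latency alert): 0.025*0.847*0.553 + 0.93175*0.847*0.447 + 0.6295*0.153*0.553 + 0.974065*0.153*0.447 = 0.484357
P(misconfigured router | latency alert) = 0.419386/0.484357 ≈ 0.866

With the extra evidence:
P(latency alert | ¬DDoS attack) = 0.025·0.553 + 0.93175·0.447 = 0.013825 + 0.416492 = 0.430317
Restricting to configurations with misconfigured router present: 0.93175·0.447 = 0.416492.
P(misconfigured router | latency alert, ¬DDoS attack) = 0.416492 / 0.430317 ≈ 0.968
Ruling out DDoS attack raises the posterior on misconfigured router — the flip side of explaining away.

P(misconfigured router | latency alert) ≈ 0.866; P(misconfigured router | latency alert, ¬DDoS attack) ≈ 0.968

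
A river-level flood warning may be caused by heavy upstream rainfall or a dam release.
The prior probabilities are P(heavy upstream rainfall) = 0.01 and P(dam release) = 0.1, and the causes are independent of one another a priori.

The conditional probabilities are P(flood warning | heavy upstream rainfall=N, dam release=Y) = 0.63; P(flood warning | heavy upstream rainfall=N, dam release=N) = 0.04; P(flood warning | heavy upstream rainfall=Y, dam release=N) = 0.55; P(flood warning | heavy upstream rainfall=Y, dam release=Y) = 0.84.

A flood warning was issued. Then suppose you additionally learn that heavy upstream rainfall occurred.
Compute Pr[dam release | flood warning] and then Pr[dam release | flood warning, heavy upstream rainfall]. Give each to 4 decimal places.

Weight on dam release=true, given the evidence: 0.062370 + 0.000840 = 0.063210
Normalizer over all consistent configurations: 0.04·0.99·0.9 + 0.63·0.99·0.1 + 0.55·0.01·0.9 + 0.84·0.01·0.1 = 0.103800
Posterior = 0.063210 / 0.103800 ≈ 0.6090

Now also conditioning on heavy upstream rainfall=true:
P(flood warning | heavy upstream rainfall) = 0.55*0.9 + 0.84*0.1 = 0.495000 + 0.084000 = 0.579000
The dam release-present share is 0.84*0.1 = 0.084000.
Hence the posterior is 0.084000/0.579000 ≈ 0.1451.
This is intercausal reasoning (explaining away): once heavy upstream rainfall accounts for the flood warning, dam release becomes less likely.

Pr[dam release | flood warning] ≈ 0.6090; Pr[dam release | flood warning, heavy upstream rainfall] ≈ 0.1451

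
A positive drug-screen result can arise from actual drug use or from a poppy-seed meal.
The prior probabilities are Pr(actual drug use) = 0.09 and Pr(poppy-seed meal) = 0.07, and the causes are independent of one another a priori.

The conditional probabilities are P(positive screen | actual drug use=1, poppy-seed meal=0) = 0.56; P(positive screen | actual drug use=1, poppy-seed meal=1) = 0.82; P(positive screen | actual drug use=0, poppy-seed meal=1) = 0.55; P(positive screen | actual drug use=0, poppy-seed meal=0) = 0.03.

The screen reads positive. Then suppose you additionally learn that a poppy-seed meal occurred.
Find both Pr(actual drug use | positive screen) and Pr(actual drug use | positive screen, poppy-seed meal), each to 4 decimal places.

P(positive screen) = 0.03×0.91×0.93 + 0.55×0.91×0.07 + 0.56×0.09×0.93 + 0.82×0.09×0.07 = 0.025389 + 0.035035 + 0.046872 + 0.005166 = 0.112462
Restricting to configurations with actual drug use present: 0.046872 + 0.005166 = 0.052038.
P(actual drug use | positive screen) = 0.052038 / 0.112462 ≈ 0.4627

Now also conditioning on poppy-seed meal=true:
Weight on actual drug use=true, given the evidence: 0.82×0.09 = 0.073800
Denominator P(positive screen | poppy-seed meal): 0.55×0.91 + 0.82×0.09 = 0.574300
P(actual drug use | positive screen, poppy-seed meal) = 0.073800/0.574300 ≈ 0.1285
This is intercausal reasoning (explaining away): once poppy-seed meal accounts for the positive screen, actual drug use becomes less likely.

Pr(actual drug use | positive screen) ≈ 0.4627; Pr(actual drug use | positive screen, poppy-seed meal) ≈ 0.1285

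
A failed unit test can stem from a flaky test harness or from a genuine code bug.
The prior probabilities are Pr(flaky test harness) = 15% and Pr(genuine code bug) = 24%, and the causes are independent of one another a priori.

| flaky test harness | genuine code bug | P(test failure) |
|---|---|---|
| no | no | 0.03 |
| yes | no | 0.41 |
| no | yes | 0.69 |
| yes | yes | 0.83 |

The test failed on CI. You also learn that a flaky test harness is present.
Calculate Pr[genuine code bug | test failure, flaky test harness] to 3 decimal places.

Weight on genuine code bug=true, given the evidence: 0.83*0.24 = 0.199200
Normalizer over all consistent configurations: 0.41*0.76 + 0.83*0.24 = 0.510800
P(genuine code bug | test failure, flaky test harness) = 0.199200/0.510800 ≈ 0.390

Pr[genuine code bug | test failure, flaky test harness] ≈ 0.390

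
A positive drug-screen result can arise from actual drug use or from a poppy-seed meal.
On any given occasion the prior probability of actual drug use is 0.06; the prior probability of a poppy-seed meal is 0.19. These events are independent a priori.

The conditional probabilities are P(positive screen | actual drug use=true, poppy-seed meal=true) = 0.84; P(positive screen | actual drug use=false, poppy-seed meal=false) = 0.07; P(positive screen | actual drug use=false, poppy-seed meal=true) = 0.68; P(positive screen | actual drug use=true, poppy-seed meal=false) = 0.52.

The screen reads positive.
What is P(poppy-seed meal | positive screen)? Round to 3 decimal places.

P(positive screen) = 0.07×0.94×0.81 + 0.68×0.94×0.19 + 0.52×0.06×0.81 + 0.84×0.06×0.19 = 0.053298 + 0.121448 + 0.025272 + 0.009576 = 0.209594
Of this, 0.131024 comes from 0.121448 + 0.009576 (the poppy-seed meal=true cases).
So P(poppy-seed meal | positive screen) = 0.131024/0.209594 ≈ 0.625.

P(poppy-seed meal | positive screen) ≈ 0.625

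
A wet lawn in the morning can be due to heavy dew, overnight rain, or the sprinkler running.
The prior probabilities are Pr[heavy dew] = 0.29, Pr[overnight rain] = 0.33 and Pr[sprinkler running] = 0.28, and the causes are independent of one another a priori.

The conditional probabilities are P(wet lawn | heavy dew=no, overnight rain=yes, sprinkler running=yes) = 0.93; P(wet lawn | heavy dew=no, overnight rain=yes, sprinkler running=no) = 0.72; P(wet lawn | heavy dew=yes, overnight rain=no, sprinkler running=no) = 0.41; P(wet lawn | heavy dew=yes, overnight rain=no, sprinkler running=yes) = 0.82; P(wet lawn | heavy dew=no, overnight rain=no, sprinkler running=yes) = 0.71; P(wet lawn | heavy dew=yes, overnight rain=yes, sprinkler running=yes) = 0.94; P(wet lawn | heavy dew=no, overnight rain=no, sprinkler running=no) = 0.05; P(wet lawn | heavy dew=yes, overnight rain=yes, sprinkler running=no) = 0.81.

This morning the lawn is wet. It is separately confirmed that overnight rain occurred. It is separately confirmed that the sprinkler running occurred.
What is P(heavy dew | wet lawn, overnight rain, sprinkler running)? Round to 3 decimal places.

Sum P(wet lawn|·) weighted by the priors over both values of heavy dew:
  P(wet lawn | overnight rain, sprinkler running) = 0.93*0.71 + 0.94*0.29
        = 0.660300 + 0.272600 = 0.932900
Keeping only the heavy dew-present terms gives 0.272600, so
  P(heavy dew | wet lawn, overnight rain, sprinkler running) = 0.272600 / 0.932900 ≈ 0.292

P(heavy dew | wet lawn, overnight rain, sprinkler running) ≈ 0.292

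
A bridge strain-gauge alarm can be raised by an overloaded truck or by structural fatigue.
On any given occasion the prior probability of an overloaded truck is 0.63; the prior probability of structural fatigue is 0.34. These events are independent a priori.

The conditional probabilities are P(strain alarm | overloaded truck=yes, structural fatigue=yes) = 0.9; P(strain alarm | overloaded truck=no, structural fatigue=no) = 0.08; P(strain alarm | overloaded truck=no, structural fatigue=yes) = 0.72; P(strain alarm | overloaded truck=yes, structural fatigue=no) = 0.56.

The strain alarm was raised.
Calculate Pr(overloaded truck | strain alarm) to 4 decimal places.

Pr(overloaded truck | strain alarm) ≈ 0.7945

P(strain alarm) = 0.08×0.37×0.66 + 0.72×0.37×0.34 + 0.56×0.63×0.66 + 0.9×0.63×0.34 = 0.019536 + 0.090576 + 0.232848 + 0.192780 = 0.535740
Of this, 0.425628 comes from 0.232848 + 0.192780 (the overloaded truck=true cases).
P(overloaded truck | strain alarm) = 0.425628 / 0.535740 ≈ 0.7945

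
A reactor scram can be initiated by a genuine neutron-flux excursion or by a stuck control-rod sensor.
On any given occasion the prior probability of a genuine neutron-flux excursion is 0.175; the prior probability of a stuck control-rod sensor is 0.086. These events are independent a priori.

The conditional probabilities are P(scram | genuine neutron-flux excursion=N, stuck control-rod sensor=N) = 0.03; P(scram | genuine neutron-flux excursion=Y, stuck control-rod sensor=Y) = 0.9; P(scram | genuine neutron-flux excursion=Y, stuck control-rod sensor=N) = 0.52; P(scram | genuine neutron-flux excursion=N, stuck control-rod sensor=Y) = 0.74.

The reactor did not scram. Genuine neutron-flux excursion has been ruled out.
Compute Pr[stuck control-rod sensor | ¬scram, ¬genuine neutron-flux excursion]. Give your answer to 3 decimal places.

Sum P(¬scram|·) weighted by the priors over both values of stuck control-rod sensor:
  P(¬scram | ¬genuine neutron-flux excursion) = 0.97·0.914 + 0.26·0.086
        = 0.886580 + 0.022360 = 0.908940
The terms with stuck control-rod sensor present sum to 0.022360, so
  P(stuck control-rod sensor | ¬scram, ¬genuine neutron-flux excursion) = 0.022360 / 0.908940 ≈ 0.025

Pr[stuck control-rod sensor | ¬scram, ¬genuine neutron-flux excursion] ≈ 0.025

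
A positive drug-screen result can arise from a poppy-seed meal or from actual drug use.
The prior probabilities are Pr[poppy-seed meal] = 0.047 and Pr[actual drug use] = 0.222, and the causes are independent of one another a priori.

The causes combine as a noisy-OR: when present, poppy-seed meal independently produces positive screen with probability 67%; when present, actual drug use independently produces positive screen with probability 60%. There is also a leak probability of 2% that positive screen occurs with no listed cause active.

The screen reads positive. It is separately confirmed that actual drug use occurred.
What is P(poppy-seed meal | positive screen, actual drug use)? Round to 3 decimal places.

Under noisy-OR, P(positive screen | causes) = 1 − (1−0.02)·∏(1−qᵢ) over the active causes.
Weight on poppy-seed meal=true, given the evidence: 0.87064·0.047 = 0.040920
Normalizer over all consistent configurations: 0.608·0.953 + 0.87064·0.047 = 0.620344
P(poppy-seed meal | positive screen, actual drug use) = 0.040920/0.620344 ≈ 0.066

P(poppy-seed meal | positive screen, actual drug use) ≈ 0.066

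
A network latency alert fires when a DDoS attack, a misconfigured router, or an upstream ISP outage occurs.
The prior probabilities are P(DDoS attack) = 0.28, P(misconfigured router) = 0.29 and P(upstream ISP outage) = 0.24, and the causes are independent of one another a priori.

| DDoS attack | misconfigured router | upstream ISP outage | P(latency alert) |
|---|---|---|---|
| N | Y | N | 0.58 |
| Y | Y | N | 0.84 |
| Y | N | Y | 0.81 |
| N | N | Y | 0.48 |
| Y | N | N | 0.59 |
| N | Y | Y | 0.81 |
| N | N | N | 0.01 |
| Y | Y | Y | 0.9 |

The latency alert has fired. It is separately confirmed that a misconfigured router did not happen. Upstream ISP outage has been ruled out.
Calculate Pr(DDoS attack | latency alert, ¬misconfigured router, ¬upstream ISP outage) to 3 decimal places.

P(latency alert | ¬misconfigured router, ¬upstream ISP outage) = 0.01·0.72 + 0.59·0.28 = 0.007200 + 0.165200 = 0.172400
Restricting to configurations with DDoS attack present: 0.59·0.28 = 0.165200.
So P(DDoS attack | latency alert, ¬misconfigured router, ¬upstream ISP outage) = 0.165200/0.172400 ≈ 0.958.

Pr(DDoS attack | latency alert, ¬misconfigured router, ¬upstream ISP outage) ≈ 0.958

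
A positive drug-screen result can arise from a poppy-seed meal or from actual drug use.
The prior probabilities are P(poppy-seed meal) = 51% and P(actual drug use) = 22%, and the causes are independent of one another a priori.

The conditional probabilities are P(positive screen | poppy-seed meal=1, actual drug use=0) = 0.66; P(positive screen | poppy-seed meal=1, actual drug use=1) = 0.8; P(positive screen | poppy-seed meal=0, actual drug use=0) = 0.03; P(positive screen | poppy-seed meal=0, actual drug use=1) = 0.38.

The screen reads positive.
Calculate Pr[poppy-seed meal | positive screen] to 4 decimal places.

P(positive screen) = 0.03×0.49×0.78 + 0.38×0.49×0.22 + 0.66×0.51×0.78 + 0.8×0.51×0.22 = 0.011466 + 0.040964 + 0.262548 + 0.089760 = 0.404738
The poppy-seed meal-present share is 0.262548 + 0.089760 = 0.352308.
So P(poppy-seed meal | positive screen) = 0.352308/0.404738 ≈ 0.8705.

Pr[poppy-seed meal | positive screen] ≈ 0.8705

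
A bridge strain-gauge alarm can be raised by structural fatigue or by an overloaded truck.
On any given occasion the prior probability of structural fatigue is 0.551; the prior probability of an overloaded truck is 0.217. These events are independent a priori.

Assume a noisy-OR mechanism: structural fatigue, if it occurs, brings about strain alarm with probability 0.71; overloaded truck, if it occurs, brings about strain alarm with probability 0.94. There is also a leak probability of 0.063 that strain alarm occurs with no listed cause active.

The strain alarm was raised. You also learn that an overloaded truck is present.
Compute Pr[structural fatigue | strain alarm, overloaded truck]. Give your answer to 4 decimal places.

Pr[structural fatigue | strain alarm, overloaded truck] ≈ 0.5612

Under noisy-OR, P(strain alarm | causes) = 1 − (1−0.063)·∏(1−qᵢ) over the active causes.
P(strain alarm | overloaded truck) = 0.94378×0.449 + 0.983696×0.551 = 0.423757 + 0.542016 = 0.965773
The structural fatigue-present share is 0.983696×0.551 = 0.542016.
P(structural fatigue | strain alarm, overloaded truck) = 0.542016 / 0.965773 ≈ 0.5612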